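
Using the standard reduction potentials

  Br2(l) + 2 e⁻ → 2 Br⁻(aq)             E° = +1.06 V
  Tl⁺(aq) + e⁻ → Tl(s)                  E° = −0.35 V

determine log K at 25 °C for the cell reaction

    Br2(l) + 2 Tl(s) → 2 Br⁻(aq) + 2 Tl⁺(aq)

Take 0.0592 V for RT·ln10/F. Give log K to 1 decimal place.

log K = 47.6

The Br₂/Br⁻ couple is reduced (cathode); E°cell = +1.06 − (−0.35) = +1.41 V with n = 2.
At equilibrium E = 0, so log K = nE°cell / 0.0592 = (2)(+1.41) / 0.0592 = 47.6.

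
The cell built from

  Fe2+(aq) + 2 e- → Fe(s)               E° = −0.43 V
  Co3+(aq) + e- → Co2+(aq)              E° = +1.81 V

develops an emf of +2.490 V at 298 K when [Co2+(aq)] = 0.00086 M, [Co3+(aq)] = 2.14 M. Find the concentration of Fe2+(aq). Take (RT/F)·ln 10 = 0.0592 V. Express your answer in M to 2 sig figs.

0.022 M

Co³⁺/Co²⁺ is the cathode (higher E°); E°cell = +1.81 − (−0.43) = +2.24 V with n = 2.
Since E = E° − (0.0592/n)·log Q, log Q = n(E° − E)/0.0592 = −8.446.
For 2 Co3+(aq) + Fe(s) → 2 Co2+(aq) + Fe2+(aq), the reaction quotient is Q = ([Co2+(aq)]^2·[Fe2+(aq)]) / [Co3+(aq)]^2.
Solving for the unknown gives log [Fe2+(aq)] = −1.654, so [Fe2+(aq)] ≈ 0.022 M.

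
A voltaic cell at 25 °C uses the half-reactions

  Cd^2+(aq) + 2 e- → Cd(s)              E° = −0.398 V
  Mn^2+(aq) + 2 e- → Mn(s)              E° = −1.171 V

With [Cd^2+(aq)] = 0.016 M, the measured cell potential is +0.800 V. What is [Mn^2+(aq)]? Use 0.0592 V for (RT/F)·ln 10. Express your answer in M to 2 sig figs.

The Cd²⁺/Cd couple has the larger reduction potential, so it is the cathode: E°cell = −0.398 − (−1.171) = +0.773 V and n = 2.
Rearranging E = E° − (0.0592/n)·log Q gives log Q = 2(+0.773 − (+0.800))/0.0592 = −0.912.
For Cd^2+(aq) + Mn(s) → Cd(s) + Mn^2+(aq), the reaction quotient is Q = [Mn^2+(aq)] / [Cd^2+(aq)].
Substituting the known concentrations and solving, log [Mn^2+(aq)] = −2.708 and [Mn^2+(aq)] = 0.0020 M.

0.0020 M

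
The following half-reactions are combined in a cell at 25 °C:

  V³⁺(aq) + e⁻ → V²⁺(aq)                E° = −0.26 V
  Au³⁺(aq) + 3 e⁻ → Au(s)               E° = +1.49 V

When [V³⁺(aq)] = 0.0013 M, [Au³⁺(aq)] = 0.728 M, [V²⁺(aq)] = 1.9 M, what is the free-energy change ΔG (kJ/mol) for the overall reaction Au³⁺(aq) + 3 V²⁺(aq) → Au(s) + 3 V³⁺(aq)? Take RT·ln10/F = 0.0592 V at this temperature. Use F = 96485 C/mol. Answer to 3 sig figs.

−560 kJ/mol

The standard cell potential is +1.49 − (−0.26) = +1.75 V, with n = 3 electrons in the balanced equation.
The reaction quotient is [V³⁺(aq)]^3 / ([Au³⁺(aq)]·[V²⁺(aq)]^3) = 4.4×10^−10; by Nernst, E = +1.75 − (0.0592/3)(−9.357) = +1.9346 V.
Finally ΔG = −nFE = −(3)(96485 C/mol)(+1.9346 V) = −560 kJ/mol.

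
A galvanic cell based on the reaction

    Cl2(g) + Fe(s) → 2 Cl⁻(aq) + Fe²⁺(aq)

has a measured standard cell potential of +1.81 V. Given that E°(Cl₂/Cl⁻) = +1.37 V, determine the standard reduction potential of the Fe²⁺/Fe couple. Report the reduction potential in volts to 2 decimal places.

−0.44 V

In the reaction as written the Cl₂/Cl⁻ couple is reduced (cathode) and Fe²⁺/Fe is oxidized (anode), so E°cell = E°(Cl₂/Cl⁻) − E°(Fe²⁺/Fe).
E°(Fe²⁺/Fe) = E°(cathode) − E°cell = +1.37 − (+1.81) = −0.44 V.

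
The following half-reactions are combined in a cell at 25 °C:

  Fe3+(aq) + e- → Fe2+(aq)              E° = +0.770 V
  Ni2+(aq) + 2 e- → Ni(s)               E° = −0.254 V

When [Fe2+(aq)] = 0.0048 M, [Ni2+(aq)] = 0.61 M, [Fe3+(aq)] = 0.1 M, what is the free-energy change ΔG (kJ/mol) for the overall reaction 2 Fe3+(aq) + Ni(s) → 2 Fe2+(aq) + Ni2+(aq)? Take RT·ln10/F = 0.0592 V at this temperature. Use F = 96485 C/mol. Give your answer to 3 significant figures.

E°cell = +0.770 − (−0.254) = +1.024 V; the balanced reaction transfers n = 2 electrons.
Here Q = ([Fe2+(aq)]^2·[Ni2+(aq)]) / [Fe3+(aq)]^2 = 0.00141 (log Q = −2.852), giving E = +1.024 − (0.0592/2)·(−2.852) = +1.1084 V.
Finally ΔG = −nFE = −(2)(96485 C/mol)(+1.1084 V) = −214 kJ/mol.

−214 kJ/mol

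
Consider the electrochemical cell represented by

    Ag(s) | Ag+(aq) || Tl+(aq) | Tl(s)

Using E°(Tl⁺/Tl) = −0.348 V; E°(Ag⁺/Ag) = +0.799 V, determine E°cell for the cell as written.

By convention the left-hand electrode in cell notation is the anode (oxidation) and the right-hand electrode is the cathode (reduction).
E°cell = E°(right) − E°(left) = −0.348 − (+0.799) = −1.147 V.
The negative sign shows that, as written, the cell would require an external voltage to drive the reaction.

−1.147 V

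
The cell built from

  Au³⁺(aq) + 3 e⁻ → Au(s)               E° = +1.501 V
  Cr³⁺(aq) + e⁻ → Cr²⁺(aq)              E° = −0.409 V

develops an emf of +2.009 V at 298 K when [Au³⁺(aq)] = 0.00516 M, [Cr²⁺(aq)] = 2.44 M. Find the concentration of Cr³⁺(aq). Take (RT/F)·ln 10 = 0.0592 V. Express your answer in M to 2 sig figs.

0.0090 M

The Au³⁺/Au couple has the larger reduction potential, so it is the cathode: E°cell = +1.501 − (−0.409) = +1.910 V and n = 3.
From the Nernst equation, log Q = n(E° − E)/0.0592 = 3·(+1.910 − (+2.009))/0.0592 = −5.017.
The balanced reaction is Au³⁺(aq) + 3 Cr²⁺(aq) → Au(s) + 3 Cr³⁺(aq), so Q = [Cr³⁺(aq)]^3 / ([Au³⁺(aq)]·[Cr²⁺(aq)]^3).
Isolating [Cr³⁺(aq)] in Q = 10^{−5.017} yields log [Cr³⁺(aq)] = −2.047, i.e. 0.0090 M.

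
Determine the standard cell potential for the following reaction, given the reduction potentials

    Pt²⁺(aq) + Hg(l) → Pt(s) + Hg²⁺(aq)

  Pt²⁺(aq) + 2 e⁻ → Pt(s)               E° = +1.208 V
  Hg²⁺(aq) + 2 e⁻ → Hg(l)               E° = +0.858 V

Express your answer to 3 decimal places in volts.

+0.350 V

Pt²⁺(aq) gains electrons, so the Pt²⁺/Pt couple is the cathode; the Hg²⁺/Hg couple is the anode.
E°cell = E°(cathode) − E°(anode) = +1.208 − (+0.858) = +0.350 V.
The positive value indicates the reaction is spontaneous as written.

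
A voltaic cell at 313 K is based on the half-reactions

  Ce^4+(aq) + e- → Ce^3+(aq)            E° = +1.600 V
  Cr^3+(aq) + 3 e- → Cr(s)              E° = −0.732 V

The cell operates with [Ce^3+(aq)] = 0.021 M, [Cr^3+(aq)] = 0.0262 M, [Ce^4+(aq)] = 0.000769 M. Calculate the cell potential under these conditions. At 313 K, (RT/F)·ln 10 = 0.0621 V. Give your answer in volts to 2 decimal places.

+2.28 V

The Ce⁴⁺/Ce³⁺ couple has the more positive E°, so it is the cathode; Cr³⁺/Cr is the anode.
E°cell = E°cat − E°an = +1.600 − (−0.732) = +2.332 V; n = 3.
The balanced reaction is 3 Ce^4+(aq) + Cr(s) → 3 Ce^3+(aq) + Cr^3+(aq), so Q = ([Ce^3+(aq)]^3·[Cr^3+(aq)]) / [Ce^4+(aq)]^3 = 534 and log Q = 2.727.
Applying E = E° − (RT ln10/nF)·log Q gives +2.332 − (0.0621/3)(2.727) = +2.28 V.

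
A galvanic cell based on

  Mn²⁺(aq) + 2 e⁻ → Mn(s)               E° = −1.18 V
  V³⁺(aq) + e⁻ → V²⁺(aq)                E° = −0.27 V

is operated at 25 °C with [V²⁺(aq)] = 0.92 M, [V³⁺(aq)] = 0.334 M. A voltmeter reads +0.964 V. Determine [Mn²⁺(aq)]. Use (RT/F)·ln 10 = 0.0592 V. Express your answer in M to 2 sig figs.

0.0020 M

With V³⁺/V²⁺ at the cathode and Mn²⁺/Mn at the anode, E°cell = −0.27 − (−1.18) = +0.91 V (n = 2).
From the Nernst equation, log Q = n(E° − E)/0.0592 = 2·(+0.91 − (+0.964))/0.0592 = −1.824.
The balanced reaction is 2 V³⁺(aq) + Mn(s) → 2 V²⁺(aq) + Mn²⁺(aq), so Q = ([V²⁺(aq)]^2·[Mn²⁺(aq)]) / [V³⁺(aq)]^2.
Substituting the known concentrations and solving, log [Mn²⁺(aq)] = −2.704 and [Mn²⁺(aq)] = 0.0020 M.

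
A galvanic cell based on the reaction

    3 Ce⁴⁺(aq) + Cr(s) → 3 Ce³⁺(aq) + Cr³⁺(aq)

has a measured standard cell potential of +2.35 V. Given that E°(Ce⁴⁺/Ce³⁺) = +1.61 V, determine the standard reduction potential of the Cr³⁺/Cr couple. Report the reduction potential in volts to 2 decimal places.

−0.74 V

In the reaction as written the Ce⁴⁺/Ce³⁺ couple is reduced (cathode) and Cr³⁺/Cr is oxidized (anode), so E°cell = E°(Ce⁴⁺/Ce³⁺) − E°(Cr³⁺/Cr).
E°(Cr³⁺/Cr) = E°(cathode) − E°cell = +1.61 − (+2.35) = −0.74 V.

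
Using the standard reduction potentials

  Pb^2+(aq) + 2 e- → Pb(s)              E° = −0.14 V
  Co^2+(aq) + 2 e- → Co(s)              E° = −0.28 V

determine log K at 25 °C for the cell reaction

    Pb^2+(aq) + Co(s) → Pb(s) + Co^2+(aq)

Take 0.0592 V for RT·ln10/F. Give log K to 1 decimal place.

The Pb²⁺/Pb couple is reduced (cathode); E°cell = −0.14 − (−0.28) = +0.14 V with n = 2.
At equilibrium E = 0, so log K = nE°cell / 0.0592 = (2)(+0.14) / 0.0592 = 4.7.

log K = 4.7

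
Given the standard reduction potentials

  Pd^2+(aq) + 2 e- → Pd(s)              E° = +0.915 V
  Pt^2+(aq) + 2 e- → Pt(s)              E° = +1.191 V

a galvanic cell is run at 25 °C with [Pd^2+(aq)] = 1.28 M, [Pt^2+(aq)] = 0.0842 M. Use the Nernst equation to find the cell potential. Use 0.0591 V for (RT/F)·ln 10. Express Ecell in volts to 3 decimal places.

+0.241 V

Since E°(Pt²⁺/Pt) > E°(Pd²⁺/Pd), Pt²⁺/Pt serves as the cathode.
E°cell = E°cat − E°an = +1.191 − (+0.915) = +0.276 V; n = 2.
Balancing gives Pt^2+(aq) + Pd(s) → Pt(s) + Pd^2+(aq); hence Q = [Pd^2+(aq)] / [Pt^2+(aq)] = 15.2 (log Q = 1.182).
Applying E = E° − (RT ln10/nF)·log Q gives +0.276 − (0.0591/2)(1.182) = +0.241 V.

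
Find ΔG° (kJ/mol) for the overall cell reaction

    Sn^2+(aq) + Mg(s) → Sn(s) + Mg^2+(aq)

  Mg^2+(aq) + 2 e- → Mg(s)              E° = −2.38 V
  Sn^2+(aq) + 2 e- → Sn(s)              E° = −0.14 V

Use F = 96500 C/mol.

−432 kJ/mol

In the reaction as written Sn^2+(aq) is reduced, so the Sn²⁺/Sn couple is the cathode and Mg²⁺/Mg is the anode.
E°cell = −0.14 − (−2.38) = +2.24 V; balancing electrons gives n = 2.
ΔG° = −nFE°cell = −(2)(96500)(+2.24) J/mol = −432 kJ/mol.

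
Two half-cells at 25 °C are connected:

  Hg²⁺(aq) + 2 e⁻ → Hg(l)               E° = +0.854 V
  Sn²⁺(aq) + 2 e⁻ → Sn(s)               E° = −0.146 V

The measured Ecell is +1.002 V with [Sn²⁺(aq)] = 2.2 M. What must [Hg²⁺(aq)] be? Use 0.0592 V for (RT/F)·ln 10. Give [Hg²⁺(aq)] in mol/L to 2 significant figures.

2.6 M

With Hg²⁺/Hg at the cathode and Sn²⁺/Sn at the anode, E°cell = +0.854 − (−0.146) = +1.000 V (n = 2).
Since E = E° − (0.0592/n)·log Q, log Q = n(E° − E)/0.0592 = −0.068.
For Hg²⁺(aq) + Sn(s) → Hg(l) + Sn²⁺(aq), the reaction quotient is Q = [Sn²⁺(aq)] / [Hg²⁺(aq)].
Substituting the known concentrations and solving, log [Hg²⁺(aq)] = 0.410 and [Hg²⁺(aq)] = 2.6 M.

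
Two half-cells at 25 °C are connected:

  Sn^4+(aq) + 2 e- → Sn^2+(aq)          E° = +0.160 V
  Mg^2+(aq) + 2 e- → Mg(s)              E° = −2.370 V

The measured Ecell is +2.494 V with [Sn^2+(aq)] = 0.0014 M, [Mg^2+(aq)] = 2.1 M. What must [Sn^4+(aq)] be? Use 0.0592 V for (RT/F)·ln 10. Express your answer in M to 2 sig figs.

0.00018 M

Sn⁴⁺/Sn²⁺ is the cathode (higher E°); E°cell = +0.160 − (−2.370) = +2.530 V with n = 2.
Since E = E° − (0.0592/n)·log Q, log Q = n(E° − E)/0.0592 = 1.216.
For Sn^4+(aq) + Mg(s) → Sn^2+(aq) + Mg^2+(aq), the reaction quotient is Q = ([Sn^2+(aq)]·[Mg^2+(aq)]) / [Sn^4+(aq)].
Substituting the known concentrations and solving, log [Sn^4+(aq)] = −3.748 and [Sn^4+(aq)] = 0.00018 M.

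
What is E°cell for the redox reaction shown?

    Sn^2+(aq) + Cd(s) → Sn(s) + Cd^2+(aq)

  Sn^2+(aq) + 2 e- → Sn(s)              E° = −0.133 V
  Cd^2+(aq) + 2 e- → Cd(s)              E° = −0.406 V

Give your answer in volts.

In the reaction as written, Sn^2+(aq) is reduced (cathode) and Cd^2+(aq) is produced by oxidation at the anode.
E°cell = E°(cathode) − E°(anode) = −0.133 − (−0.406) = +0.273 V.
The positive value indicates the reaction is spontaneous as written.

+0.273 V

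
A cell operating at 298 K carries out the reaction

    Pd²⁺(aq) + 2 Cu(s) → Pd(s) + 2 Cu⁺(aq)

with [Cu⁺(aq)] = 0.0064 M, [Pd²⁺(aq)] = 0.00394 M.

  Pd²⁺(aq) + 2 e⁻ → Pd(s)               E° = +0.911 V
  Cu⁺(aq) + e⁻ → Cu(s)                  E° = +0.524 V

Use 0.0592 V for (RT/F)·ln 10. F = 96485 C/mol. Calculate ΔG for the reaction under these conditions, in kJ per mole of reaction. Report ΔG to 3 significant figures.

The standard cell potential is +0.911 − (+0.524) = +0.387 V, with n = 2 electrons in the balanced equation.
The reaction quotient is [Cu⁺(aq)]^2 / [Pd²⁺(aq)] = 0.0104; by Nernst, E = +0.387 − (0.0592/2)(−1.983) = +0.4457 V.
Finally ΔG = −nFE = −(2)(96485 C/mol)(+0.4457 V) = −86.0 kJ/mol.

−86.0 kJ/mol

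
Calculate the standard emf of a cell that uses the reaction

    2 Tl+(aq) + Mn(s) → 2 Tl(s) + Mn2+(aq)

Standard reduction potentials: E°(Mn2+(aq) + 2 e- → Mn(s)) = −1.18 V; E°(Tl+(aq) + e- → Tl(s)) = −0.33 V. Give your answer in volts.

Tl+(aq) gains electrons, so the Tl⁺/Tl couple is the cathode; the Mn²⁺/Mn couple is the anode.
E°cell = E°(cathode) − E°(anode) = −0.33 − (−1.18) = +0.85 V.
The positive value indicates the reaction is spontaneous as written.

+0.85 V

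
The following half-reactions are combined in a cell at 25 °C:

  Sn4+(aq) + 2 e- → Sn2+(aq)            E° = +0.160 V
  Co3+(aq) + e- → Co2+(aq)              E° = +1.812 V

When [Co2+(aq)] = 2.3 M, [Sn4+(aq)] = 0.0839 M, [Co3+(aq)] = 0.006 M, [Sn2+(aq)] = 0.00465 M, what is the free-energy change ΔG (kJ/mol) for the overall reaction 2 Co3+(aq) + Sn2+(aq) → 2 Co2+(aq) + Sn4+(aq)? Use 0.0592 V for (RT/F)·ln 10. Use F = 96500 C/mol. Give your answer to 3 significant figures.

The standard cell potential is +1.812 − (+0.160) = +1.652 V, with n = 2 electrons in the balanced equation.
Here Q = ([Co2+(aq)]^2·[Sn4+(aq)]) / ([Co3+(aq)]^2·[Sn2+(aq)]) = 2.65×10^6 (log Q = 6.423), giving E = +1.652 − (0.0592/2)·(6.423) = +1.4619 V.
ΔG = −nFE = −(2)(96500)(+1.4619) J/mol = −282 kJ/mol.

−282 kJ/mol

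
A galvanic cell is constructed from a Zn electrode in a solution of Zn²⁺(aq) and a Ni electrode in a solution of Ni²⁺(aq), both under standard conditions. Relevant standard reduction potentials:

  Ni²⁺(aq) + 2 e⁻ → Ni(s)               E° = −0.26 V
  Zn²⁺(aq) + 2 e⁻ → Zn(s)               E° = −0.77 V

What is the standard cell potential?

+0.51 V

The Ni²⁺/Ni couple has the higher E°, so Ni ion is reduced (cathode) and Zn is oxidized (anode).
E°cell = E°(cathode) − E°(anode) = −0.26 − (−0.77) = +0.51 V.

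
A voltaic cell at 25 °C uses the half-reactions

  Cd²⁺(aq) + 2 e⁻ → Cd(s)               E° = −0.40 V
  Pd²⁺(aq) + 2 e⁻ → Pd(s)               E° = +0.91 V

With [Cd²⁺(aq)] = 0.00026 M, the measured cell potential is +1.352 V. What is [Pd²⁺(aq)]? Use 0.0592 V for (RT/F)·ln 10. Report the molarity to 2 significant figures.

0.0068 M

Pd²⁺/Pd is the cathode (higher E°); E°cell = +0.91 − (−0.40) = +1.31 V with n = 2.
From the Nernst equation, log Q = n(E° − E)/0.0592 = 2·(+1.31 − (+1.352))/0.0592 = −1.419.
Balancing electrons gives Pd²⁺(aq) + Cd(s) → Pd(s) + Cd²⁺(aq); thus Q = [Cd²⁺(aq)] / [Pd²⁺(aq)].
Isolating [Pd²⁺(aq)] in Q = 10^{−1.419} yields log [Pd²⁺(aq)] = −2.166, i.e. 0.0068 M.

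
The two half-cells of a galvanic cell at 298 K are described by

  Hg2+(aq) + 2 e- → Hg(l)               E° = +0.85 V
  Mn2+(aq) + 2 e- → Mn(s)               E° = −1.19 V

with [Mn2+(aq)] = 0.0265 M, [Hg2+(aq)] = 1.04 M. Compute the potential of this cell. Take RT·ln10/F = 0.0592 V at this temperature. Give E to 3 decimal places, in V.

The Hg²⁺/Hg couple has the more positive E°, so it is the cathode; Mn²⁺/Mn is the anode.
E°cell = +0.85 − (−1.19) = +2.04 V, with n = 2 electrons transferred.
Balancing gives Hg2+(aq) + Mn(s) → Hg(l) + Mn2+(aq); hence Q = [Mn2+(aq)] / [Hg2+(aq)] = 0.0255 (log Q = −1.594).
E = E° − (0.0592/n)·log Q = +2.04 − (0.0592/2)(−1.594) = +2.087 V.

+2.087 V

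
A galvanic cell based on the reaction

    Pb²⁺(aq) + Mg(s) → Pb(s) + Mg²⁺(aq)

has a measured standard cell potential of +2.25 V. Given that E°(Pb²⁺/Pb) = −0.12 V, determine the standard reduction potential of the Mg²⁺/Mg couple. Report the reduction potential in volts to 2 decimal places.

In the reaction as written the Pb²⁺/Pb couple is reduced (cathode) and Mg²⁺/Mg is oxidized (anode), so E°cell = E°(Pb²⁺/Pb) − E°(Mg²⁺/Mg).
E°(Mg²⁺/Mg) = E°(cathode) − E°cell = −0.12 − (+2.25) = −2.37 V.

−2.37 V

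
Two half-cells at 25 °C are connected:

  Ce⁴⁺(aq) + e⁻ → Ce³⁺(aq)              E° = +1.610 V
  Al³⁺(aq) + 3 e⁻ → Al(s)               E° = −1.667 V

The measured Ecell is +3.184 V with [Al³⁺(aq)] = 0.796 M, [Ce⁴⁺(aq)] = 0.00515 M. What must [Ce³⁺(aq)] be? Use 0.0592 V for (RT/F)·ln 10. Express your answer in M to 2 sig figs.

The Ce⁴⁺/Ce³⁺ couple has the larger reduction potential, so it is the cathode: E°cell = +1.610 − (−1.667) = +3.277 V and n = 3.
From the Nernst equation, log Q = n(E° − E)/0.0592 = 3·(+3.277 − (+3.184))/0.0592 = 4.713.
The balanced reaction is 3 Ce⁴⁺(aq) + Al(s) → 3 Ce³⁺(aq) + Al³⁺(aq), so Q = ([Ce³⁺(aq)]^3·[Al³⁺(aq)]) / [Ce⁴⁺(aq)]^3.
Substituting the known concentrations and solving, log [Ce³⁺(aq)] = −0.684 and [Ce³⁺(aq)] = 0.21 M.

0.21 M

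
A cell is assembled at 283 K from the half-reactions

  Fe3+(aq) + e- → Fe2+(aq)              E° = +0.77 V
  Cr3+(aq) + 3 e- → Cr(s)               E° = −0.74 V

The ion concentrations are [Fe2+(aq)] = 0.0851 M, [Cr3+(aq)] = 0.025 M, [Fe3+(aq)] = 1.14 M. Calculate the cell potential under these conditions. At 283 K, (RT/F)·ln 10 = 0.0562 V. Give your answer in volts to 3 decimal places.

Since E°(Fe³⁺/Fe²⁺) > E°(Cr³⁺/Cr), Fe³⁺/Fe²⁺ serves as the cathode.
E°cell = E°cat − E°an = +0.77 − (−0.74) = +1.51 V; n = 3.
For the overall reaction 3 Fe3+(aq) + Cr(s) → 3 Fe2+(aq) + Cr3+(aq), Q = ([Fe2+(aq)]^3·[Cr3+(aq)]) / [Fe3+(aq)]^3 = 1.04×10^−5, giving log Q = −4.983.
E = E° − (0.0562/n)·log Q = +1.51 − (0.0562/3)(−4.983) = +1.603 V.

+1.603 V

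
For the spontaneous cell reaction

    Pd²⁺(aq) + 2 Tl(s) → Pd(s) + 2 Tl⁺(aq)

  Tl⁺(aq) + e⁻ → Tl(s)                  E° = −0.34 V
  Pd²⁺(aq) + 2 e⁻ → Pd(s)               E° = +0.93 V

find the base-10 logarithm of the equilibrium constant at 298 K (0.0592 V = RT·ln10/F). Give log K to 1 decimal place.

log K = 42.9

The Pd²⁺/Pd couple is reduced (cathode); E°cell = +0.93 − (−0.34) = +1.27 V with n = 2.
At equilibrium E = 0, so log K = nE°cell / 0.0592 = (2)(+1.27) / 0.0592 = 42.9.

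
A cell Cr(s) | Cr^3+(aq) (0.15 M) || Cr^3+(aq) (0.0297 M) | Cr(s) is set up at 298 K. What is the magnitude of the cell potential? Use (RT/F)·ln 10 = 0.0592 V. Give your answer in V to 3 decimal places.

0.014 V

For a concentration cell E°cell = 0, since both electrodes use the same couple.
The compartment with the higher Cr^3+(aq) concentration (0.15 M) acts as the cathode; ions are reduced there and produced at the dilute (0.0297 M) anode.
With n = 3, Ecell = −(0.0592/3)·log([dilute]/[conc]) = −(0.0592/3)·log(0.0297/0.15) = +0.014 V.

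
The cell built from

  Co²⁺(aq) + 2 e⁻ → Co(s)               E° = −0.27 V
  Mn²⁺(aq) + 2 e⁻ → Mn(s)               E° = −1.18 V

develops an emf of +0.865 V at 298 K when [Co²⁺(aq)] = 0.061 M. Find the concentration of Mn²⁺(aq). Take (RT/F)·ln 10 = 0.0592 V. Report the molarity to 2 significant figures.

The Co²⁺/Co couple has the larger reduction potential, so it is the cathode: E°cell = −0.27 − (−1.18) = +0.91 V and n = 2.
From the Nernst equation, log Q = n(E° − E)/0.0592 = 2·(+0.91 − (+0.865))/0.0592 = 1.520.
For Co²⁺(aq) + Mn(s) → Co(s) + Mn²⁺(aq), the reaction quotient is Q = [Mn²⁺(aq)] / [Co²⁺(aq)].
Isolating [Mn²⁺(aq)] in Q = 10^{1.520} yields log [Mn²⁺(aq)] = 0.305, i.e. 2.0 M.

2.0 M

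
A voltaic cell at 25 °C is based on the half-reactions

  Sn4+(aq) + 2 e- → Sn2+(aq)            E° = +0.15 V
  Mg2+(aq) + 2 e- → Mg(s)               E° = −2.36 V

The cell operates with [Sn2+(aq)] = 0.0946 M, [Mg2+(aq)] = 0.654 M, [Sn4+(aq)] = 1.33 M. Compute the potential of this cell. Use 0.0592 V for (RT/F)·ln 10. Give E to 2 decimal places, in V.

+2.55 V

Sn⁴⁺/Sn²⁺ is reduced (cathode, E° = +0.15 V) and Mg²⁺/Mg is oxidized (anode).
The standard potential is +0.15 − (−2.36) = +2.51 V and the balanced reaction transfers n = 2 electrons.
For the overall reaction Sn4+(aq) + Mg(s) → Sn2+(aq) + Mg2+(aq), Q = ([Sn2+(aq)]·[Mg2+(aq)]) / [Sn4+(aq)] = 0.0465, giving log Q = −1.332.
Applying E = E° − (RT ln10/nF)·log Q gives +2.51 − (0.0592/2)(−1.332) = +2.55 V.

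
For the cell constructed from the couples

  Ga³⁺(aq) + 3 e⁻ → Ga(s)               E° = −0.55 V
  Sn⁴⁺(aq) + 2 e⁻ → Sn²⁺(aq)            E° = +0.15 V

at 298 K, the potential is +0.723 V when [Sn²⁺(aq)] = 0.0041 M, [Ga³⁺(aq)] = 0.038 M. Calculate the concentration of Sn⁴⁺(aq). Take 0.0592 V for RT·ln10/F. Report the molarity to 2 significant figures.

Sn⁴⁺/Sn²⁺ is the cathode (higher E°); E°cell = +0.15 − (−0.55) = +0.70 V with n = 6.
Since E = E° − (0.0592/n)·log Q, log Q = n(E° − E)/0.0592 = −2.331.
Balancing electrons gives 3 Sn⁴⁺(aq) + 2 Ga(s) → 3 Sn²⁺(aq) + 2 Ga³⁺(aq); thus Q = ([Sn²⁺(aq)]^3·[Ga³⁺(aq)]^2) / [Sn⁴⁺(aq)]^3.
Solving for the unknown gives log [Sn⁴⁺(aq)] = −2.557, so [Sn⁴⁺(aq)] ≈ 0.0028 M.

0.0028 M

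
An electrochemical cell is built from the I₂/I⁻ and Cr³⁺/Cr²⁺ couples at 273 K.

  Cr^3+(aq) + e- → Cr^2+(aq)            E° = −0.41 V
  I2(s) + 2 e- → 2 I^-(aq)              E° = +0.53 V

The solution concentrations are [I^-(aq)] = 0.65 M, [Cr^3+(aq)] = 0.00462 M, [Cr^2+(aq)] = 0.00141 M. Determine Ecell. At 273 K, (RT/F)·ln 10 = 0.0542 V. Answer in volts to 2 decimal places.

Since E°(I₂/I⁻) > E°(Cr³⁺/Cr²⁺), I₂/I⁻ serves as the cathode.
E°cell = E°cat − E°an = +0.53 − (−0.41) = +0.94 V; n = 2.
Balancing gives I2(s) + 2 Cr^2+(aq) → 2 I^-(aq) + 2 Cr^3+(aq); hence Q = ([I^-(aq)]^2·[Cr^3+(aq)]^2) / [Cr^2+(aq)]^2 = 4.54 (log Q = 0.657).
By the Nernst equation, E = +0.94 − (0.0542/2)·(0.657) = +0.92 V.

+0.92 V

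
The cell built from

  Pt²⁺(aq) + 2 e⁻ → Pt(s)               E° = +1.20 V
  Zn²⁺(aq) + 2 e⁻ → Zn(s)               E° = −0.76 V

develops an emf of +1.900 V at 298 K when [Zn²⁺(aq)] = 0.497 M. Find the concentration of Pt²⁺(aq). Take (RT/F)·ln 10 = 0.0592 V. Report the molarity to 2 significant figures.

0.0047 M

With Pt²⁺/Pt at the cathode and Zn²⁺/Zn at the anode, E°cell = +1.20 − (−0.76) = +1.96 V (n = 2).
From the Nernst equation, log Q = n(E° − E)/0.0592 = 2·(+1.96 − (+1.900))/0.0592 = 2.027.
The balanced reaction is Pt²⁺(aq) + Zn(s) → Pt(s) + Zn²⁺(aq), so Q = [Zn²⁺(aq)] / [Pt²⁺(aq)].
Isolating [Pt²⁺(aq)] in Q = 10^{2.027} yields log [Pt²⁺(aq)] = −2.331, i.e. 0.0047 M.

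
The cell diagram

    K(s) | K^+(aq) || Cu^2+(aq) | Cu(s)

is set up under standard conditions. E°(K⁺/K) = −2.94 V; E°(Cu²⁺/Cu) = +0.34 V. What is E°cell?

By convention the left-hand electrode in cell notation is the anode (oxidation) and the right-hand electrode is the cathode (reduction).
E°cell = E°(right) − E°(left) = +0.34 − (−2.94) = +3.28 V.

+3.28 V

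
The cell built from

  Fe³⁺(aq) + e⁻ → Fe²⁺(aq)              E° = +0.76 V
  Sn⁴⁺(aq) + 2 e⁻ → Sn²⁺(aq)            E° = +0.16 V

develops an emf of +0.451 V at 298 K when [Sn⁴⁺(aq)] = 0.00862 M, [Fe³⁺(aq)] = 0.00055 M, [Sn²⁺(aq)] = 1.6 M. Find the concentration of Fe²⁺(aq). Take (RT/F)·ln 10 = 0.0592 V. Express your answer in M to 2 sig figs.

2.5 M

The Fe³⁺/Fe²⁺ couple has the larger reduction potential, so it is the cathode: E°cell = +0.76 − (+0.16) = +0.60 V and n = 2.
Since E = E° − (0.0592/n)·log Q, log Q = n(E° − E)/0.0592 = 5.034.
For 2 Fe³⁺(aq) + Sn²⁺(aq) → 2 Fe²⁺(aq) + Sn⁴⁺(aq), the reaction quotient is Q = ([Fe²⁺(aq)]^2·[Sn⁴⁺(aq)]) / ([Fe³⁺(aq)]^2·[Sn²⁺(aq)]).
Substituting the known concentrations and solving, log [Fe²⁺(aq)] = 0.392 and [Fe²⁺(aq)] = 2.5 M.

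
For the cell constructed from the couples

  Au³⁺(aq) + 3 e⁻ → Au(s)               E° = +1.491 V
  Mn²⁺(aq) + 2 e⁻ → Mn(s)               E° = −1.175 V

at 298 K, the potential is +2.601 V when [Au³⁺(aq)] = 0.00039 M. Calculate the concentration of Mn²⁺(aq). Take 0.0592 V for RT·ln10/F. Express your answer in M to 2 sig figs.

0.84 M

Au³⁺/Au is the cathode (higher E°); E°cell = +1.491 − (−1.175) = +2.666 V with n = 6.
From the Nernst equation, log Q = n(E° − E)/0.0592 = 6·(+2.666 − (+2.601))/0.0592 = 6.588.
Balancing electrons gives 2 Au³⁺(aq) + 3 Mn(s) → 2 Au(s) + 3 Mn²⁺(aq); thus Q = [Mn²⁺(aq)]^3 / [Au³⁺(aq)]^2.
Substituting the known concentrations and solving, log [Mn²⁺(aq)] = −0.077 and [Mn²⁺(aq)] = 0.84 M.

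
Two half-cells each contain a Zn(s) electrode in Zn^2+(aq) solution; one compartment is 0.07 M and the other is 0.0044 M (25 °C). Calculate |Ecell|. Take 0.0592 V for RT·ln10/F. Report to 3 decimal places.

For a concentration cell E°cell = 0, since both electrodes use the same couple.
The compartment with the higher Zn^2+(aq) concentration (0.07 M) acts as the cathode; ions are reduced there and produced at the dilute (0.0044 M) anode.
With n = 2, Ecell = −(0.0592/2)·log([dilute]/[conc]) = −(0.0592/2)·log(0.0044/0.07) = +0.036 V.

0.036 V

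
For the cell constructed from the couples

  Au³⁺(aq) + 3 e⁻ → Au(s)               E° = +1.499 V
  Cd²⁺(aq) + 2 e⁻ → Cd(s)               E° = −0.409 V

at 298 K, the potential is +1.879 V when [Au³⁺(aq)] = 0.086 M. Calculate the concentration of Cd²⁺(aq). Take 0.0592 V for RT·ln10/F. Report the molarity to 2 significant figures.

1.9 M

The Au³⁺/Au couple has the larger reduction potential, so it is the cathode: E°cell = +1.499 − (−0.409) = +1.908 V and n = 6.
From the Nernst equation, log Q = n(E° − E)/0.0592 = 6·(+1.908 − (+1.879))/0.0592 = 2.939.
The balanced reaction is 2 Au³⁺(aq) + 3 Cd(s) → 2 Au(s) + 3 Cd²⁺(aq), so Q = [Cd²⁺(aq)]^3 / [Au³⁺(aq)]^2.
Isolating [Cd²⁺(aq)] in Q = 10^{2.939} yields log [Cd²⁺(aq)] = 0.269, i.e. 1.9 M.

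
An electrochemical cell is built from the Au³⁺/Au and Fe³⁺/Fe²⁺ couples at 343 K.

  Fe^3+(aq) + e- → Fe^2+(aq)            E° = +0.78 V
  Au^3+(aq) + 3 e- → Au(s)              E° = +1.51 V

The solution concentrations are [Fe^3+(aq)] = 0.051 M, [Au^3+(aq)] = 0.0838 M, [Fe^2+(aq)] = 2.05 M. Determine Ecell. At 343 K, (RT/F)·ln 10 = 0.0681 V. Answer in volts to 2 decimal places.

Since E°(Au³⁺/Au) > E°(Fe³⁺/Fe²⁺), Au³⁺/Au serves as the cathode.
E°cell = +1.51 − (+0.78) = +0.73 V, with n = 3 electrons transferred.
The balanced reaction is Au^3+(aq) + 3 Fe^2+(aq) → Au(s) + 3 Fe^3+(aq), so Q = [Fe^3+(aq)]^3 / ([Au^3+(aq)]·[Fe^2+(aq)]^3) = 0.000184 and log Q = −3.736.
E = E° − (0.0681/n)·log Q = +0.73 − (0.0681/3)(−3.736) = +0.81 V.

+0.81 V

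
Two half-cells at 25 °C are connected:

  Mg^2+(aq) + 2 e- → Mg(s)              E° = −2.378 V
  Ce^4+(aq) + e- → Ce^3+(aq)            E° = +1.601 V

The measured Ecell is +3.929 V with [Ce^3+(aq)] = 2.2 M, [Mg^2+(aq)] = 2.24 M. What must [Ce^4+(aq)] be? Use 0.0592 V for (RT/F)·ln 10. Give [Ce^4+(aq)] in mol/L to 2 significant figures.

The Ce⁴⁺/Ce³⁺ couple has the larger reduction potential, so it is the cathode: E°cell = +1.601 − (−2.378) = +3.979 V and n = 2.
From the Nernst equation, log Q = n(E° − E)/0.0592 = 2·(+3.979 − (+3.929))/0.0592 = 1.689.
Balancing electrons gives 2 Ce^4+(aq) + Mg(s) → 2 Ce^3+(aq) + Mg^2+(aq); thus Q = ([Ce^3+(aq)]^2·[Mg^2+(aq)]) / [Ce^4+(aq)]^2.
Isolating [Ce^4+(aq)] in Q = 10^{1.689} yields log [Ce^4+(aq)] = −0.327, i.e. 0.47 M.

0.47 M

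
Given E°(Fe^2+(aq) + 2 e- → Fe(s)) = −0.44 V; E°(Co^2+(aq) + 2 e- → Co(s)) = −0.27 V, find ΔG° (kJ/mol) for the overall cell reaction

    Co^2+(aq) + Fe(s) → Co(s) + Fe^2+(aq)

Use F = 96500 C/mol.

In the reaction as written Co^2+(aq) is reduced, so the Co²⁺/Co couple is the cathode and Fe²⁺/Fe is the anode.
E°cell = −0.27 − (−0.44) = +0.17 V; balancing electrons gives n = 2.
ΔG° = −nFE°cell = −(2)(96500)(+0.17) J/mol = −32.8 kJ/mol.

−32.8 kJ/mol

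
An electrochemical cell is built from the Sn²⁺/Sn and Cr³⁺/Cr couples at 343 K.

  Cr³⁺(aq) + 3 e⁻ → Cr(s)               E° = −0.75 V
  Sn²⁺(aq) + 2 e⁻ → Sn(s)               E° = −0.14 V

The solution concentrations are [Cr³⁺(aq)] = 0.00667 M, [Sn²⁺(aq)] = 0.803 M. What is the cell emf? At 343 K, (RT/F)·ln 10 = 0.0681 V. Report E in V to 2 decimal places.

Since E°(Sn²⁺/Sn) > E°(Cr³⁺/Cr), Sn²⁺/Sn serves as the cathode.
E°cell = −0.14 − (−0.75) = +0.61 V, with n = 6 electrons transferred.
For the overall reaction 3 Sn²⁺(aq) + 2 Cr(s) → 3 Sn(s) + 2 Cr³⁺(aq), Q = [Cr³⁺(aq)]^2 / [Sn²⁺(aq)]^3 = 8.59×10^−5, giving log Q = −4.066.
By the Nernst equation, E = +0.61 − (0.0681/6)·(−4.066) = +0.66 V.

+0.66 V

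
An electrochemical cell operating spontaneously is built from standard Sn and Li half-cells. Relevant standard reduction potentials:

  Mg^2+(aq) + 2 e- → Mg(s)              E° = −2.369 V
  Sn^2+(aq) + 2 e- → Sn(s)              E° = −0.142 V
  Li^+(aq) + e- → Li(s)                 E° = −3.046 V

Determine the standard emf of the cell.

+2.904 V

Of the two couples in this cell, the one with the more positive reduction potential is reduced at the cathode: here that is Sn²⁺/Sn (−0.142 V); Li⁺/Li (−3.046 V) is the anode.
E°cell = E°(cathode) − E°(anode) = −0.142 − (−3.046) = +2.904 V.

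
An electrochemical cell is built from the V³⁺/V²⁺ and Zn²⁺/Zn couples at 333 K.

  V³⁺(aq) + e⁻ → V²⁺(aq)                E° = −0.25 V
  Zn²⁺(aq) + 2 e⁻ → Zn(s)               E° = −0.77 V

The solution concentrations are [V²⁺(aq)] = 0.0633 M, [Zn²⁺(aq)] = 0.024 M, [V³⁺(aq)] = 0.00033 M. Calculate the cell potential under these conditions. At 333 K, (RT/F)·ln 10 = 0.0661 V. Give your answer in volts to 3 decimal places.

V³⁺/V²⁺ is reduced (cathode, E° = −0.25 V) and Zn²⁺/Zn is oxidized (anode).
The standard potential is −0.25 − (−0.77) = +0.52 V and the balanced reaction transfers n = 2 electrons.
Balancing gives 2 V³⁺(aq) + Zn(s) → 2 V²⁺(aq) + Zn²⁺(aq); hence Q = ([V²⁺(aq)]^2·[Zn²⁺(aq)]) / [V³⁺(aq)]^2 = 883 (log Q = 2.946).
By the Nernst equation, E = +0.52 − (0.0661/2)·(2.946) = +0.423 V.

+0.423 V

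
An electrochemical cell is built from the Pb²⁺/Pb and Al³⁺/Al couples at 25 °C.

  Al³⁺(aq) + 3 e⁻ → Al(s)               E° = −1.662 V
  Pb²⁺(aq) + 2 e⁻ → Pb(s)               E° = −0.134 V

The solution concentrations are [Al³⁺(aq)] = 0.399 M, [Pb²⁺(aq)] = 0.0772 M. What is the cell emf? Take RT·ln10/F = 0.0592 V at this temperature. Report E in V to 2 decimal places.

+1.50 V

Pb²⁺/Pb is reduced (cathode, E° = −0.134 V) and Al³⁺/Al is oxidized (anode).
The standard potential is −0.134 − (−1.662) = +1.528 V and the balanced reaction transfers n = 6 electrons.
For the overall reaction 3 Pb²⁺(aq) + 2 Al(s) → 3 Pb(s) + 2 Al³⁺(aq), Q = [Al³⁺(aq)]^2 / [Pb²⁺(aq)]^3 = 346, giving log Q = 2.539.
E = E° − (0.0592/n)·log Q = +1.528 − (0.0592/6)(2.539) = +1.50 V.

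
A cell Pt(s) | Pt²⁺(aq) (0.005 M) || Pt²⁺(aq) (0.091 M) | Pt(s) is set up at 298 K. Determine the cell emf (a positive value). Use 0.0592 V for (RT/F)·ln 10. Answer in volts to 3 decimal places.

0.037 V

For a concentration cell E°cell = 0, since both electrodes use the same couple.
The compartment with the higher Pt²⁺(aq) concentration (0.091 M) acts as the cathode; ions are reduced there and produced at the dilute (0.005 M) anode.
With n = 2, Ecell = −(0.0592/2)·log([dilute]/[conc]) = −(0.0592/2)·log(0.005/0.091) = +0.037 V.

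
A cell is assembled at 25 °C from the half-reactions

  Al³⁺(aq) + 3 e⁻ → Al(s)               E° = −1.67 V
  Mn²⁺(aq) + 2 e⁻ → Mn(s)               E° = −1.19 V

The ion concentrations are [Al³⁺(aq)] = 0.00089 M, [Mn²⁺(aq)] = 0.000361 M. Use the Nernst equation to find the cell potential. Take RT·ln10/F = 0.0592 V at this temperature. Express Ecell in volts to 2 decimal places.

Since E°(Mn²⁺/Mn) > E°(Al³⁺/Al), Mn²⁺/Mn serves as the cathode.
E°cell = −1.19 − (−1.67) = +0.48 V, with n = 6 electrons transferred.
The balanced reaction is 3 Mn²⁺(aq) + 2 Al(s) → 3 Mn(s) + 2 Al³⁺(aq), so Q = [Al³⁺(aq)]^2 / [Mn²⁺(aq)]^3 = 1.68×10^4 and log Q = 4.226.
Applying E = E° − (RT ln10/nF)·log Q gives +0.48 − (0.0592/6)(4.226) = +0.44 V.

+0.44 V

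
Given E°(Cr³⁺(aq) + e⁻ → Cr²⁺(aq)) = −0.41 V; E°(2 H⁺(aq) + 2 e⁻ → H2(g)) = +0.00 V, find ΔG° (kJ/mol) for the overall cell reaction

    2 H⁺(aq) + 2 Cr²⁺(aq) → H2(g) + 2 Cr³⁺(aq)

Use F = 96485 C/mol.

−79.1 kJ/mol

In the reaction as written H⁺(aq) is reduced, so the 2H⁺/H₂ couple is the cathode and Cr³⁺/Cr²⁺ is the anode.
E°cell = +0.00 − (−0.41) = +0.41 V; balancing electrons gives n = 2.
ΔG° = −nFE°cell = −(2)(96485)(+0.41) J/mol = −79.1 kJ/mol.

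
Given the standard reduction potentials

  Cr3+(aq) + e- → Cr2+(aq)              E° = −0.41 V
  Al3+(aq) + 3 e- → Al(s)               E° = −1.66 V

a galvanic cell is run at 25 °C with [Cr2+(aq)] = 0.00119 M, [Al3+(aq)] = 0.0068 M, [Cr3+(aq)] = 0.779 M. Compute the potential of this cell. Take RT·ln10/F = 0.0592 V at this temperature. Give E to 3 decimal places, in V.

The Cr³⁺/Cr²⁺ couple has the more positive E°, so it is the cathode; Al³⁺/Al is the anode.
The standard potential is −0.41 − (−1.66) = +1.25 V and the balanced reaction transfers n = 3 electrons.
For the overall reaction 3 Cr3+(aq) + Al(s) → 3 Cr2+(aq) + Al3+(aq), Q = ([Cr2+(aq)]^3·[Al3+(aq)]) / [Cr3+(aq)]^3 = 2.42×10^−11, giving log Q = −10.615.
E = E° − (0.0592/n)·log Q = +1.25 − (0.0592/3)(−10.615) = +1.459 V.

+1.459 V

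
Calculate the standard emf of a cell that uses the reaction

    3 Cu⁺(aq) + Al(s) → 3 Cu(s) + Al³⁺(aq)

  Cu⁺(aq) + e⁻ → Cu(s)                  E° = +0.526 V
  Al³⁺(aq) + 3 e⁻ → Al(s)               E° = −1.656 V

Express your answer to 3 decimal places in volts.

In the reaction as written, Cu⁺(aq) is reduced (cathode) and Al³⁺(aq) is produced by oxidation at the anode.
E°cell = E°(cathode) − E°(anode) = +0.526 − (−1.656) = +2.182 V.
The positive value indicates the reaction is spontaneous as written.

+2.182 V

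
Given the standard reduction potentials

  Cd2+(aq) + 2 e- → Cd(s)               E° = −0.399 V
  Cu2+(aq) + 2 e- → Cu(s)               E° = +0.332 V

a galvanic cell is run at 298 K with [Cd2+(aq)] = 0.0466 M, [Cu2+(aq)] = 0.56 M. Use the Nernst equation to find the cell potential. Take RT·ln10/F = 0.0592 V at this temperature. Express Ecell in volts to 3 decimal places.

Cu²⁺/Cu is reduced (cathode, E° = +0.332 V) and Cd²⁺/Cd is oxidized (anode).
E°cell = +0.332 − (−0.399) = +0.731 V, with n = 2 electrons transferred.
For the overall reaction Cu2+(aq) + Cd(s) → Cu(s) + Cd2+(aq), Q = [Cd2+(aq)] / [Cu2+(aq)] = 0.0832, giving log Q = −1.080.
E = E° − (0.0592/n)·log Q = +0.731 − (0.0592/2)(−1.080) = +0.763 V.

+0.763 V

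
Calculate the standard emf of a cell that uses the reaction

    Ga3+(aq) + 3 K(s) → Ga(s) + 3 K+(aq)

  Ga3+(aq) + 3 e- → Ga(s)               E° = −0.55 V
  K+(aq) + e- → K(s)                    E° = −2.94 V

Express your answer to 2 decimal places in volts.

+2.39 V

Ga3+(aq) gains electrons, so the Ga³⁺/Ga couple is the cathode; the K⁺/K couple is the anode.
E°cell = E°(cathode) − E°(anode) = −0.55 − (−2.94) = +2.39 V.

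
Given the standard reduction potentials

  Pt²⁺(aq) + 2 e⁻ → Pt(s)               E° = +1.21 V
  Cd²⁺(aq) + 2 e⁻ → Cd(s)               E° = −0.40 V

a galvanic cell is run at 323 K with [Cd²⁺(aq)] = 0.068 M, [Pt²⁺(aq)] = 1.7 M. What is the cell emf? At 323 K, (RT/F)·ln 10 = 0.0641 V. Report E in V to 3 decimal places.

+1.655 V

The Pt²⁺/Pt couple has the more positive E°, so it is the cathode; Cd²⁺/Cd is the anode.
The standard potential is +1.21 − (−0.40) = +1.61 V and the balanced reaction transfers n = 2 electrons.
Balancing gives Pt²⁺(aq) + Cd(s) → Pt(s) + Cd²⁺(aq); hence Q = [Cd²⁺(aq)] / [Pt²⁺(aq)] = 0.04 (log Q = −1.398).
E = E° − (0.0641/n)·log Q = +1.61 − (0.0641/2)(−1.398) = +1.655 V.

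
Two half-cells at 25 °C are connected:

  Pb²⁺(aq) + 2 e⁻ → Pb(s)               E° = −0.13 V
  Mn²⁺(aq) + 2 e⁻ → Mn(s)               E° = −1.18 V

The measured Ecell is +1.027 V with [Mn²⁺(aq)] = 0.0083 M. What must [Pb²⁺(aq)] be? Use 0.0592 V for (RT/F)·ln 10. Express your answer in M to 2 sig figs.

0.0014 M

Pb²⁺/Pb is the cathode (higher E°); E°cell = −0.13 − (−1.18) = +1.05 V with n = 2.
From the Nernst equation, log Q = n(E° − E)/0.0592 = 2·(+1.05 − (+1.027))/0.0592 = 0.777.
The balanced reaction is Pb²⁺(aq) + Mn(s) → Pb(s) + Mn²⁺(aq), so Q = [Mn²⁺(aq)] / [Pb²⁺(aq)].
Solving for the unknown gives log [Pb²⁺(aq)] = −2.858, so [Pb²⁺(aq)] ≈ 0.0014 M.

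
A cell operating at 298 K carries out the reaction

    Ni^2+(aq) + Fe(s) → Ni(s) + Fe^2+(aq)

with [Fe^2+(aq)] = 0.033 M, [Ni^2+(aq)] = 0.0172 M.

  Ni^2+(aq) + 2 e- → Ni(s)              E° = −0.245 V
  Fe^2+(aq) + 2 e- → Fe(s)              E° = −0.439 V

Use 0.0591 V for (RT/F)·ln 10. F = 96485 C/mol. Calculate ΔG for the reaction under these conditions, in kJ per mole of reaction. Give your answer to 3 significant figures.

−35.8 kJ/mol

With Ni²⁺/Ni reduced at the cathode, E°cell = −0.245 − (−0.439) = +0.194 V and n = 2.
Here Q = [Fe^2+(aq)] / [Ni^2+(aq)] = 1.92 (log Q = 0.283), giving E = +0.194 − (0.0591/2)·(0.283) = +0.1856 V.
ΔG = −nFE = −(2)(96485)(+0.1856) J/mol = −35.8 kJ/mol.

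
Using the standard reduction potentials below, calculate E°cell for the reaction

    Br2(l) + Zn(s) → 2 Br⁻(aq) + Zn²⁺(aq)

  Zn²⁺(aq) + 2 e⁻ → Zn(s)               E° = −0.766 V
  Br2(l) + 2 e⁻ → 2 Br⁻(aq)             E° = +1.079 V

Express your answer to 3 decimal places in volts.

In the reaction as written, Br2(l) is reduced (cathode) and Zn²⁺(aq) is produced by oxidation at the anode.
E°cell = E°(cathode) − E°(anode) = +1.079 − (−0.766) = +1.845 V.

+1.845 V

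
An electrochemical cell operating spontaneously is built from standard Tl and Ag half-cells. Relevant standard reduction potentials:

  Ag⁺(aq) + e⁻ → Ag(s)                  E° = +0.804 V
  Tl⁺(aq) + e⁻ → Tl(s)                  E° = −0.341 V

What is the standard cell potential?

The Ag⁺/Ag couple has the higher E°, so Ag ion is reduced (cathode) and Tl is oxidized (anode).
E°cell = E°(cathode) − E°(anode) = +0.804 − (−0.341) = +1.145 V.

+1.145 V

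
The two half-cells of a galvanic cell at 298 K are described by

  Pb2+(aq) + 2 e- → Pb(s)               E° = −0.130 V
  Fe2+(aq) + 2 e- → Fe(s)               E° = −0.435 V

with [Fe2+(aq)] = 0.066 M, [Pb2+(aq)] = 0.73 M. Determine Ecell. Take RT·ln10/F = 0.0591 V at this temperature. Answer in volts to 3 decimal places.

Pb²⁺/Pb is reduced (cathode, E° = −0.130 V) and Fe²⁺/Fe is oxidized (anode).
E°cell = −0.130 − (−0.435) = +0.305 V, with n = 2 electrons transferred.
Balancing gives Pb2+(aq) + Fe(s) → Pb(s) + Fe2+(aq); hence Q = [Fe2+(aq)] / [Pb2+(aq)] = 0.0904 (log Q = −1.044).
E = E° − (0.0591/n)·log Q = +0.305 − (0.0591/2)(−1.044) = +0.336 V.

+0.336 V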